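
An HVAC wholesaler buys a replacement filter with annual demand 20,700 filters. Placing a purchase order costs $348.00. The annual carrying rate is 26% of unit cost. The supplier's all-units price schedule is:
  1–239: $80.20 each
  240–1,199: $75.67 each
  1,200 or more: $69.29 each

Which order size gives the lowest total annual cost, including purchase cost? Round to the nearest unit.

Holding cost per unit per year at price C is H = 0.26·C.
For each price level, check whether its EOQ is feasible; otherwise the best quantity at that price is the breakpoint.
Tier 1 ($80.20): EOQ = 831.2 exceeds tier's upper bound 239, so this tier is dominated.
EOQ at $75.67 = 855.7 (feasible in tier 2): TC = 20,700×$75.67 + (20,700/855.7)×348 + (855.7/2)×0.26×$75.67 = $1,583,204.98.
EOQ at $69.29 = 894.3 < 1200, so use break Q=1200: TC = 20,700×$69.29 + (20,700/1200.0)×348 + (1200.0/2)×0.26×$69.29 = $1,451,115.24.
Lowest total cost is $1,451,115.24 at Q = 1200.0.

Q* ≈ 1,200 filters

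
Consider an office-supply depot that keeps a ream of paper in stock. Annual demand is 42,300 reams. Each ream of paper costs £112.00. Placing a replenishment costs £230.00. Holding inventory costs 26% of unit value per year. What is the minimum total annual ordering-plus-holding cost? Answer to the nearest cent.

Holding cost H = 0.26 × £112.00 = £29.1200 per unit per year.
Q* = √(2DS/H) = √(2 × 42,300 × 230 / 29.12) ≈ 817.44.
At Q*, ordering cost (D/Q*)S equals holding cost (Q*/2)H, each = √(DSH/2).
Minimum total = √(2DSH) = √(2 × 42,300 × 230 × 29.12) ≈ 23803.717.

TC* ≈ £23,803.72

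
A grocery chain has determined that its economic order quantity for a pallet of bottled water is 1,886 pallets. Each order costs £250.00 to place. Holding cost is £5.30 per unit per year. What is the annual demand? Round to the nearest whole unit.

D ≈ 37,704 pallets per year

Squaring Q* = √(2DS/H) gives Q*² = 2DS/H.
From Q* = √(2DS/H): D = Q*²H / (2S) = 1,886² × 5.3 / (2 × 250) = 37704.158.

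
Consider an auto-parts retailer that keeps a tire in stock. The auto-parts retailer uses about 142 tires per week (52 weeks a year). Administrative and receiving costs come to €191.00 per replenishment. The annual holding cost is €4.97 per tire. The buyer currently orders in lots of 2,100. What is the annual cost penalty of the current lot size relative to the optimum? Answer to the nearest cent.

Annual demand D = 142 × 52 = 7,384.
EOQ = √(2DS/H) = √(2 × 7,384 × 191 / 4.97) ≈ 753.35.
Cost at Q* = (D/Q*)S + (Q*/2)H = √(2DSH) ≈ €3,744.17.
Cost at Q = 2,100: (7,384/2,100)×191 + (2,100/2)×4.97 = €671.59 + €5,218.50 = €5,890.09.
Excess = €5,890.09 − €3,744.17 = €2,145.92.

Extra cost ≈ €2,145.92 per year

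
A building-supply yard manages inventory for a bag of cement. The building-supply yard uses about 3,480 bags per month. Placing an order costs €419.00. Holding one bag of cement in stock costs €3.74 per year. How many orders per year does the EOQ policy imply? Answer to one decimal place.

N ≈ 13.7 orders per year

Annual demand D = 3,480 × 12 = 41,760.
Q* = √(2DS/H) = √(2 × 41,760 × 419 / 3.74) ≈ 3058.91.
Orders per year = D / Q* = 41,760 / 3058.91 ≈ 13.652.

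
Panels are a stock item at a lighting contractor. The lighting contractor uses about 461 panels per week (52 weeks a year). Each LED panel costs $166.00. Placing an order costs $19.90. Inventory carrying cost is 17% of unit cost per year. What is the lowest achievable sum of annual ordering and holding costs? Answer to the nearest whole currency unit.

Annual demand D = 461 × 52 = 23,972.
Holding cost H = 0.17 × $166.00 = $28.2200 per unit per year.
The optimal lot size = √(2DS/H) = √(2 × 23,972 × 19.9 / 28.22) ≈ 183.87.
At the optimum the two cost components are equal, so total cost = 2·(Q*/2)H = Q*·H.
Minimum total = √(2DSH) = √(2 × 23,972 × 19.9 × 28.22) ≈ 5188.863.

TC* ≈ $5,189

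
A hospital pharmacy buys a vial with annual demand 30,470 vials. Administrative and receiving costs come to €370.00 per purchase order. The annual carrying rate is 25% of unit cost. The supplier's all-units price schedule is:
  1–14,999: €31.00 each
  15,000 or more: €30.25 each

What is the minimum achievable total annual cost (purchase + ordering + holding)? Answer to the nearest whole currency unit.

Holding cost per unit per year at price C is H = 0.25·C.
For each price level, check whether its EOQ is feasible; otherwise the best quantity at that price is the breakpoint.
EOQ at €31.00 = 1705.7 (feasible in tier 1): TC = 30,470×€31.00 + (30,470/1705.7)×370 + (1705.7/2)×0.25×€31.00 = €957,789.13.
EOQ at €30.25 = 1726.7 < 15000, so use break Q=15000: TC = 30,470×€30.25 + (30,470/15000.0)×370 + (15000.0/2)×0.25×€30.25 = €979,187.84.
Lowest total cost among the candidates is at Q = 1705.7.

TC* ≈ €957,789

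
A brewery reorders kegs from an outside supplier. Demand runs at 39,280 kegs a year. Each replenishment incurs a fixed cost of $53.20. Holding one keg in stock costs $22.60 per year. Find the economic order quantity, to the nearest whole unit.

EOQ = √(2DS / H) = √(2 × 39,280 × 53.2 / 22.6).
= √(4,179,392 / 22.6) = √184,928.8496 ≈ 430.034.

Q* ≈ 430 kegs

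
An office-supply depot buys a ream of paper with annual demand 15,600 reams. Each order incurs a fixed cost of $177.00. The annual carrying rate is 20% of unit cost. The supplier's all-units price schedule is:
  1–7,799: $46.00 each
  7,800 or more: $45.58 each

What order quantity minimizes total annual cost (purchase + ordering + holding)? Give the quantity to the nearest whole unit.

Q* ≈ 775 reams

Holding cost per unit per year at price C is H = 0.20·C.
Evaluate total cost at each tier's feasible EOQ or, if the EOQ is below the tier, at the tier's minimum quantity.
EOQ at $46.00 = 774.8 (feasible in tier 1): TC = 15,600×$46.00 + (15,600/774.8)×177 + (774.8/2)×0.20×$46.00 = $724,727.84.
EOQ at $45.58 = 778.3 < 7800, so use break Q=7800: TC = 15,600×$45.58 + (15,600/7800.0)×177 + (7800.0/2)×0.20×$45.58 = $746,954.40.
Lowest total cost is $724,727.84 at Q = 774.8.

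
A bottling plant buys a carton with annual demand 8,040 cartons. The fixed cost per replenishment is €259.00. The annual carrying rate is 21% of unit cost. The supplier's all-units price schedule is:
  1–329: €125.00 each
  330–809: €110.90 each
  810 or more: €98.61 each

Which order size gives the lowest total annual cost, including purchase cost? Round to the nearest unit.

Q* ≈ 810 cartons

Holding cost per unit per year at price C is H = 0.21·C.
Evaluate total cost at each tier's feasible EOQ or, if the EOQ is below the tier, at the tier's minimum quantity.
Tier 1 (€125.00): EOQ = 398.3 exceeds tier's upper bound 329, so this tier is dominated.
EOQ at €110.90 = 422.9 (feasible in tier 2): TC = 8,040×€110.90 + (8,040/422.9)×259 + (422.9/2)×0.21×€110.90 = €901,484.46.
EOQ at €98.61 = 448.5 < 810, so use break Q=810: TC = 8,040×€98.61 + (8,040/810.0)×259 + (810.0/2)×0.21×€98.61 = €803,782.00.
Lowest total cost is €803,782.00 at Q = 810.0.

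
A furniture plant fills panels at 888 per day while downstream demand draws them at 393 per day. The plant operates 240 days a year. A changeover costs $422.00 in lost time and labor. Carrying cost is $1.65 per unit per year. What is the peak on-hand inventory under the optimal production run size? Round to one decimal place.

I_max ≈ 5,185.9 panels

Annual demand D = 393 × 240 = 94,320.
Production build-up factor (1 − d/p) = 1 − 393/888 = 0.5574.
Q* = √(2DS / (H(1 − d/p))) = √(2 × 94,320 × 422 / (1.65 × 0.5574)).
= √(79,606,080 / 0.9198) ≈ 9303.257.
Maximum inventory = Q*(1 − d/p) = 9303.257 × 0.5574 ≈ 5185.937.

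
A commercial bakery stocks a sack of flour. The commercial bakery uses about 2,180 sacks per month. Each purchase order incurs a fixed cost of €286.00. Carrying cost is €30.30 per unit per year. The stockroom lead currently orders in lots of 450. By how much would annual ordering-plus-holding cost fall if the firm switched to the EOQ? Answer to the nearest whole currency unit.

Annual demand D = 2,180 × 12 = 26,160.
EOQ = √(2DS/H) = √(2 × 26,160 × 286 / 30.3) ≈ 702.74.
Cost at Q* = (D/Q*)S + (Q*/2)H = √(2DSH) ≈ €21,293.07.
Cost at Q = 450: (26,160/450)×286 + (450/2)×30.3 = €16,626.13 + €6,817.50 = €23,443.63.
Excess = €23,443.63 − €21,293.07 = €2,150.57.

Extra cost ≈ €2,151 per year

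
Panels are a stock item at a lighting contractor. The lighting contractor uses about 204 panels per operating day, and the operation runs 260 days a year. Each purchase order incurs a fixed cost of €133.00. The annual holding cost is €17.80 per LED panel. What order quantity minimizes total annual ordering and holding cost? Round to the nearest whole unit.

Q* ≈ 890 panels

Annual demand D = 204 × 260 = 53,040.
EOQ = √(2DS / H) = √(2 × 53,040 × 133 / 17.8).
= √(14,108,640 / 17.8) = √792,620.2247 ≈ 890.292.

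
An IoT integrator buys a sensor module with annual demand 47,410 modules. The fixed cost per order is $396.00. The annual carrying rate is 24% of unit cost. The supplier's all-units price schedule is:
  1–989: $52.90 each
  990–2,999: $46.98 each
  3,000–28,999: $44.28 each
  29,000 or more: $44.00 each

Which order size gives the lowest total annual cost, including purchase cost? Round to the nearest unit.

Q* ≈ 3,000 modules

Holding cost per unit per year at price C is H = 0.24·C.
For each price level, check whether its EOQ is feasible; otherwise the best quantity at that price is the breakpoint.
Tier 1 ($52.90): EOQ = 1719.7 exceeds tier's upper bound 989, so this tier is dominated.
EOQ at $46.98 = 1824.9 (feasible in tier 2): TC = 47,410×$46.98 + (47,410/1824.9)×396 + (1824.9/2)×0.24×$46.98 = $2,247,897.74.
EOQ at $44.28 = 1879.7 < 3000, so use break Q=3000: TC = 47,410×$44.28 + (47,410/3000.0)×396 + (3000.0/2)×0.24×$44.28 = $2,121,513.72.
EOQ at $44.00 = 1885.7 < 29000, so use break Q=29000: TC = 47,410×$44.00 + (47,410/29000.0)×396 + (29000.0/2)×0.24×$44.00 = $2,239,807.39.
Lowest total cost is $2,121,513.72 at Q = 3000.0.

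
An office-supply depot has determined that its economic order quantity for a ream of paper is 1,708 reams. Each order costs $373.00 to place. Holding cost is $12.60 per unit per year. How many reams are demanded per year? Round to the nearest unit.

D ≈ 49,273 reams per year

Squaring Q* = √(2DS/H) gives Q*² = 2DS/H.
From Q* = √(2DS/H): D = Q*²H / (2S) = 1,708² × 12.6 / (2 × 373) = 49272.824.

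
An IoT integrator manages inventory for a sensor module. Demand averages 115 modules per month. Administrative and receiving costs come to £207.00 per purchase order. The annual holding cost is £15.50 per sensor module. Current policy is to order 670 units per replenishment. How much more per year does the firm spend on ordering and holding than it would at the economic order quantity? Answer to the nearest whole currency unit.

Extra cost ≈ £2,643 per year

Annual demand D = 115 × 12 = 1,380.
EOQ = √(2DS/H) = √(2 × 1,380 × 207 / 15.5) ≈ 191.99.
Cost at Q* = (D/Q*)S + (Q*/2)H = √(2DSH) ≈ £2,975.81.
Cost at Q = 670: (1,380/670)×207 + (670/2)×15.5 = £426.36 + £5,192.50 = £5,618.86.
Excess = £5,618.86 − £2,975.81 = £2,643.05.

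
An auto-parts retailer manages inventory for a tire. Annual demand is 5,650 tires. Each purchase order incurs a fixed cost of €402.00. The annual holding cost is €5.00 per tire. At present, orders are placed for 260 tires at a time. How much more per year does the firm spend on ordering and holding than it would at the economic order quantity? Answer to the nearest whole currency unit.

EOQ = √(2DS/H) = √(2 × 5,650 × 402 / 5) ≈ 953.16.
Cost at Q* = (D/Q*)S + (Q*/2)H = √(2DSH) ≈ €4,765.82.
Cost at Q = 260: (5,650/260)×402 + (260/2)×5 = €8,735.77 + €650.00 = €9,385.77.
Excess = €9,385.77 − €4,765.82 = €4,619.95.

Extra cost ≈ €4,620 per year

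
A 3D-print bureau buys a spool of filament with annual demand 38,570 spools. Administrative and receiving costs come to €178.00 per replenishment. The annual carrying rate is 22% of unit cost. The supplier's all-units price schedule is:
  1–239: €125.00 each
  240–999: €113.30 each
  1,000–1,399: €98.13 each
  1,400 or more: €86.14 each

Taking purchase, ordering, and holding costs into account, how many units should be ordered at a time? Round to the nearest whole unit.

Holding cost per unit per year at price C is H = 0.22·C.
Evaluate total cost at each tier's feasible EOQ or, if the EOQ is below the tier, at the tier's minimum quantity.
Tier 1 (€125.00): EOQ = 706.6 exceeds tier's upper bound 239, so this tier is dominated.
EOQ at €113.30 = 742.2 (feasible in tier 2): TC = 38,570×€113.30 + (38,570/742.2)×178 + (742.2/2)×0.22×€113.30 = €4,388,481.19.
EOQ at €98.13 = 797.5 < 1000, so use break Q=1000: TC = 38,570×€98.13 + (38,570/1000.0)×178 + (1000.0/2)×0.22×€98.13 = €3,802,533.86.
EOQ at €86.14 = 851.2 < 1400, so use break Q=1400: TC = 38,570×€86.14 + (38,570/1400.0)×178 + (1400.0/2)×0.22×€86.14 = €3,340,589.26.
Lowest total cost is €3,340,589.26 at Q = 1400.0.

Q* ≈ 1,400 spools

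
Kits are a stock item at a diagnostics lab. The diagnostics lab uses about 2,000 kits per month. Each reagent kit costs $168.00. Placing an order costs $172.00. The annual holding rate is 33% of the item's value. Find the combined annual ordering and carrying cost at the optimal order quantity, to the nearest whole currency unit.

TC* ≈ $21,394

Annual demand D = 2,000 × 12 = 24,000.
Holding cost H = 0.33 × $168.00 = $55.4400 per unit per year.
Q* = √(2DS/H) = √(2 × 24,000 × 172 / 55.44) ≈ 385.90.
At the optimum the two cost components are equal, so total cost = 2·(Q*/2)H = Q*·H.
Minimum total = √(2DSH) = √(2 × 24,000 × 172 × 55.44) ≈ 21394.220.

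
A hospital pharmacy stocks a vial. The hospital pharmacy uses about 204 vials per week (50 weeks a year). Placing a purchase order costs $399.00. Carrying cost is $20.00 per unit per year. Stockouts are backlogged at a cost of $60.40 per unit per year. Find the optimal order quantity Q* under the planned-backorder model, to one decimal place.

Annual demand D = 204 × 50 = 10,200.
With planned backorders, Q* = √(2DS/H) · √((H+B)/B).
√(2DS/H) = √(2 × 10,200 × 399 / 20) = 637.950.
√((H+B)/B) = √((20+60.4)/60.4) = 1.1537.
Q* ≈ 736.031.

Q* ≈ 736.0 vials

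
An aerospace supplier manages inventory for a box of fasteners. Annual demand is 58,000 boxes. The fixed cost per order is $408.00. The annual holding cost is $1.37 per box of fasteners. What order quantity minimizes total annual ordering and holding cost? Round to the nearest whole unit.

EOQ = √(2DS / H) = √(2 × 58,000 × 408 / 1.37).
= √(47,328,000 / 1.37) = √34,545,985.4015 ≈ 5877.583.

Q* ≈ 5,878 boxes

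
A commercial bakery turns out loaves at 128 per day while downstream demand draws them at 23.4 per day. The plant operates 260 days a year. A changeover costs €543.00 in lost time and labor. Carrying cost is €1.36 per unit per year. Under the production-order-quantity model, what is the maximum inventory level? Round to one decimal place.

I_max ≈ 1,992.5 loaves

Annual demand D = 23.4 × 260 = 6,084.
Production build-up factor (1 − d/p) = 1 − 23.4/128 = 0.8172.
Q* = √(2DS / (H(1 − d/p))) = √(2 × 6,084 × 543 / (1.36 × 0.8172)).
= √(6,607,224 / 1.1114) ≈ 2438.255.
Maximum inventory = Q*(1 − d/p) = 2438.255 × 0.8172 ≈ 1992.512.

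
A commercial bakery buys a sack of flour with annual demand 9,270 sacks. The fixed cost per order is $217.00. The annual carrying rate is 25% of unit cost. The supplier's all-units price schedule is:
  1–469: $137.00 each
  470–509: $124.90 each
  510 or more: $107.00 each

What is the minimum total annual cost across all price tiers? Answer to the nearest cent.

TC* ≈ $1,002,655.54

Holding cost per unit per year at price C is H = 0.25·C.
Evaluate total cost at each tier's feasible EOQ or, if the EOQ is below the tier, at the tier's minimum quantity.
EOQ at $137.00 = 342.7 (feasible in tier 1): TC = 9,270×$137.00 + (9,270/342.7)×217 + (342.7/2)×0.25×$137.00 = $1,281,728.57.
EOQ at $124.90 = 358.9 < 470, so use break Q=470: TC = 9,270×$124.90 + (9,270/470.0)×217 + (470.0/2)×0.25×$124.90 = $1,169,440.85.
EOQ at $107.00 = 387.8 < 510, so use break Q=510: TC = 9,270×$107.00 + (9,270/510.0)×217 + (510.0/2)×0.25×$107.00 = $1,002,655.54.
Lowest total cost among the candidates is at Q = 510.0.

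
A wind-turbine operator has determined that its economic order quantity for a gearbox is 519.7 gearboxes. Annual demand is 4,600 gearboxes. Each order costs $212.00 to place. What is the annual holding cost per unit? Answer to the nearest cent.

Squaring Q* = √(2DS/H) gives Q*² = 2DS/H.
From Q* = √(2DS/H): H = 2DS / Q*² = 2 × 4,600 × 212 / 519.7² = 7.2213.

H ≈ $7.22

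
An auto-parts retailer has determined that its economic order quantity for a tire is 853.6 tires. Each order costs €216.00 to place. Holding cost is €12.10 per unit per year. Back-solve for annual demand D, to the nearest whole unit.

D ≈ 20,408 tires per year

Invert the EOQ relation Q*² = 2DS/H.
From Q* = √(2DS/H): D = Q*²H / (2S) = 853.6² × 12.1 / (2 × 216) = 20408.469.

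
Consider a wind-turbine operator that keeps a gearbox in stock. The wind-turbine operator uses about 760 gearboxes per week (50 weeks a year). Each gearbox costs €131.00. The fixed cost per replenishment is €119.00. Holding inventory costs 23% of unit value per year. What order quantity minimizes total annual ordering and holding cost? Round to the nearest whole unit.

Annual demand D = 760 × 50 = 38,000.
Holding cost H = 0.23 × €131.00 = €30.1300 per unit per year.
EOQ = √(2DS / H) = √(2 × 38,000 × 119 / 30.13).
= √(9,044,000 / 30.13) = √300,165.9476 ≈ 547.874.

Q* ≈ 548 gearboxes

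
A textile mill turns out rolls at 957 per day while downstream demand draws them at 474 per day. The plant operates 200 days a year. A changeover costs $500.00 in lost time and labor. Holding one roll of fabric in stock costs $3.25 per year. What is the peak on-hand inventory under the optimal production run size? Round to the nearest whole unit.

I_max ≈ 3,837 rolls

Annual demand D = 474 × 200 = 94,800.
Production build-up factor (1 − d/p) = 1 − 474/957 = 0.5047.
Q* = √(2DS / (H(1 − d/p))) = √(2 × 94,800 × 500 / (3.25 × 0.5047)).
= √(94,800,000 / 1.6403) ≈ 7602.298.
Maximum inventory = Q*(1 − d/p) = 7602.298 × 0.5047 ≈ 3836.897.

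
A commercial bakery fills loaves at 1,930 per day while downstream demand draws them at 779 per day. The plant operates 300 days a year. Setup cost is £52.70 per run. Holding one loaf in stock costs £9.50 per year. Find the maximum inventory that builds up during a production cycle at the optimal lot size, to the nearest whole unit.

I_max ≈ 1,244 loaves

Annual demand D = 779 × 300 = 233,700.
Production build-up factor (1 − d/p) = 1 − 779/1,930 = 0.5964.
Q* = √(2DS / (H(1 − d/p))) = √(2 × 233,700 × 52.7 / (9.5 × 0.5964)).
= √(24,631,980 / 5.6655) ≈ 2085.109.
Maximum inventory = Q*(1 − d/p) = 2085.109 × 0.5964 ≈ 1243.503.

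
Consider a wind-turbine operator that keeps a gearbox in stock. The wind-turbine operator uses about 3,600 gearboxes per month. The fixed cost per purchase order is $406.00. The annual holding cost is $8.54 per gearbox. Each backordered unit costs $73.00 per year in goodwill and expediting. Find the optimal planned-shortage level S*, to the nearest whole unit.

Annual demand D = 3,600 × 12 = 43,200.
With planned backorders, Q* = √(2DS/H) · √((H+B)/B).
√(2DS/H) = √(2 × 43,200 × 406 / 8.54) = 2026.707.
√((H+B)/B) = √((8.54+73)/73) = 1.0569.
Q* ≈ 2141.977.
S* = Q* · H/(H+B) = 2141.977 × 8.54/81.54 ≈ 224.338.

S* ≈ 224 gearboxes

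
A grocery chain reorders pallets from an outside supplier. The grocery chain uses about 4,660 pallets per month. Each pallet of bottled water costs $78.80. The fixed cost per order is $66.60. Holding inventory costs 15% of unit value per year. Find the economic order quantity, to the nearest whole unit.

Q* ≈ 794 pallets

Annual demand D = 4,660 × 12 = 55,920.
Holding cost H = 0.15 × $78.80 = $11.8200 per unit per year.
EOQ = √(2DS / H) = √(2 × 55,920 × 66.6 / 11.82).
= √(7,448,544 / 11.82) = √630,164.467 ≈ 793.829.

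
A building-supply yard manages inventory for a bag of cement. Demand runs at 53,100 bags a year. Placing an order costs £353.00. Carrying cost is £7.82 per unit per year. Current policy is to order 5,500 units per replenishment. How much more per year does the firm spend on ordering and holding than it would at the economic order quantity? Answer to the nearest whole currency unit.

Extra cost ≈ £7,791 per year

EOQ = √(2DS/H) = √(2 × 53,100 × 353 / 7.82) ≈ 2189.51.
Cost at Q* = (D/Q*)S + (Q*/2)H = √(2DSH) ≈ £17,121.94.
Cost at Q = 5,500: (53,100/5,500)×353 + (5,500/2)×7.82 = £3,408.05 + £21,505.00 = £24,913.05.
Excess = £24,913.05 − £17,121.94 = £7,791.11.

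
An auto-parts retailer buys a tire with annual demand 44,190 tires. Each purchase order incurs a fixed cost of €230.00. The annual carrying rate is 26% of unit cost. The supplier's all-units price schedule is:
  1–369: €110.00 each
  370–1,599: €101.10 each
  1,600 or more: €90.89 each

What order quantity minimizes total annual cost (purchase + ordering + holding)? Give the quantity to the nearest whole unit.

Q* ≈ 1,600 tires

Holding cost per unit per year at price C is H = 0.26·C.
Candidates are each tier's EOQ (if it falls in that tier) and each price-break quantity.
Tier 1 (€110.00): EOQ = 843.1 exceeds tier's upper bound 369, so this tier is dominated.
EOQ at €101.10 = 879.4 (feasible in tier 2): TC = 44,190×€101.10 + (44,190/879.4)×230 + (879.4/2)×0.26×€101.10 = €4,490,724.49.
EOQ at €90.89 = 927.5 < 1600, so use break Q=1600: TC = 44,190×€90.89 + (44,190/1600.0)×230 + (1600.0/2)×0.26×€90.89 = €4,041,686.53.
Lowest total cost is €4,041,686.53 at Q = 1600.0.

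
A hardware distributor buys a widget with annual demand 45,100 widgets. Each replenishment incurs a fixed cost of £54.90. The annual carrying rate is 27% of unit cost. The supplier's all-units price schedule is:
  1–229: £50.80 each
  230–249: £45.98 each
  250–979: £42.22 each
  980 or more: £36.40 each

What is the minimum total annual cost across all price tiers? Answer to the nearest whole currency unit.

TC* ≈ £1,648,982

Holding cost per unit per year at price C is H = 0.27·C.
Evaluate total cost at each tier's feasible EOQ or, if the EOQ is below the tier, at the tier's minimum quantity.
Tier 1 (£50.80): EOQ = 600.9 exceeds tier's upper bound 229, so this tier is dominated.
Tier 2 (£45.98): EOQ = 631.6 exceeds tier's upper bound 249, so this tier is dominated.
EOQ at £42.22 = 659.1 (feasible in tier 3): TC = 45,100×£42.22 + (45,100/659.1)×54.9 + (659.1/2)×0.27×£42.22 = £1,911,635.29.
EOQ at £36.40 = 709.8 < 980, so use break Q=980: TC = 45,100×£36.40 + (45,100/980.0)×54.9 + (980.0/2)×0.27×£36.40 = £1,648,982.24.
Lowest total cost among the candidates is at Q = 980.0.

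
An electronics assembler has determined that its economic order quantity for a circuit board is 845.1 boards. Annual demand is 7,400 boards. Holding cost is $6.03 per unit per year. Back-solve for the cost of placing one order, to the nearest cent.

Invert the EOQ relation Q*² = 2DS/H.
From Q* = √(2DS/H): S = Q*²H / (2D) = 845.1² × 6.03 / (2 × 7,400) = 290.9858.

S ≈ $290.99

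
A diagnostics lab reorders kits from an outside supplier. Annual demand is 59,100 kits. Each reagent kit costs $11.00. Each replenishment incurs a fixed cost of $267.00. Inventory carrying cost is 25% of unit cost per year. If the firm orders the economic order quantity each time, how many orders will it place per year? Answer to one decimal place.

N ≈ 17.4 orders per year

Holding cost H = 0.25 × $11.00 = $2.7500 per unit per year.
EOQ = √(2DS/H) = √(2 × 59,100 × 267 / 2.75) ≈ 3387.65.
Orders per year = D / Q* = 59,100 / 3387.65 ≈ 17.446.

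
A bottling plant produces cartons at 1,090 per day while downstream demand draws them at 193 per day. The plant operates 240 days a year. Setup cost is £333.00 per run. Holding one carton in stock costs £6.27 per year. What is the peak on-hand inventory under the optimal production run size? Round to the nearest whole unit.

Annual demand D = 193 × 240 = 46,320.
Production build-up factor (1 − d/p) = 1 − 193/1,090 = 0.8229.
Q* = √(2DS / (H(1 − d/p))) = √(2 × 46,320 × 333 / (6.27 × 0.8229)).
= √(30,849,120 / 5.1598) ≈ 2445.145.
Maximum inventory = Q*(1 − d/p) = 2445.145 × 0.8229 ≈ 2012.197.

I_max ≈ 2,012 cartons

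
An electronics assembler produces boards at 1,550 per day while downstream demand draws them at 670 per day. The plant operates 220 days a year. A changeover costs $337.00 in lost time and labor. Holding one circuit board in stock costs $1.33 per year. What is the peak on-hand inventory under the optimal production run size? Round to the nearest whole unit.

Annual demand D = 670 × 220 = 147,400.
Production build-up factor (1 − d/p) = 1 − 670/1,550 = 0.5677.
Q* = √(2DS / (H(1 − d/p))) = √(2 × 147,400 × 337 / (1.33 × 0.5677)).
= √(99,347,600 / 0.7551) ≈ 11470.369.
Maximum inventory = Q*(1 − d/p) = 11470.369 × 0.5677 ≈ 6512.209.

I_max ≈ 6,512 boards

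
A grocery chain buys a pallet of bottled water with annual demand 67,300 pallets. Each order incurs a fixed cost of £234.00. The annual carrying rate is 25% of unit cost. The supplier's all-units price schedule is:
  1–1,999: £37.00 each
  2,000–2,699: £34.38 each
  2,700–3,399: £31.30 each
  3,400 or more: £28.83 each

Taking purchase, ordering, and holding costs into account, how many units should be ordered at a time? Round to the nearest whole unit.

Q* ≈ 3,400 pallets

Holding cost per unit per year at price C is H = 0.25·C.
Candidates are each tier's EOQ (if it falls in that tier) and each price-break quantity.
EOQ at £37.00 = 1845.3 (feasible in tier 1): TC = 67,300×£37.00 + (67,300/1845.3)×234 + (1845.3/2)×0.25×£37.00 = £2,507,168.73.
EOQ at £34.38 = 1914.3 < 2000, so use break Q=2000: TC = 67,300×£34.38 + (67,300/2000.0)×234 + (2000.0/2)×0.25×£34.38 = £2,330,243.10.
EOQ at £31.30 = 2006.3 < 2700, so use break Q=2700: TC = 67,300×£31.30 + (67,300/2700.0)×234 + (2700.0/2)×0.25×£31.30 = £2,122,886.42.
EOQ at £28.83 = 2090.4 < 3400, so use break Q=3400: TC = 67,300×£28.83 + (67,300/3400.0)×234 + (3400.0/2)×0.25×£28.83 = £1,957,143.57.
Lowest total cost is £1,957,143.57 at Q = 3400.0.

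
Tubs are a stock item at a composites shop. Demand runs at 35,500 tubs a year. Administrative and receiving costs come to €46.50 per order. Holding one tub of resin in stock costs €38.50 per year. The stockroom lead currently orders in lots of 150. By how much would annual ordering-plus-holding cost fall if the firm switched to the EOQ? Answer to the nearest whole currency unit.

Extra cost ≈ €2,618 per year

EOQ = √(2DS/H) = √(2 × 35,500 × 46.5 / 38.5) ≈ 292.84.
Cost at Q* = (D/Q*)S + (Q*/2)H = √(2DSH) ≈ €11,274.21.
Cost at Q = 150: (35,500/150)×46.5 + (150/2)×38.5 = €11,005.00 + €2,887.50 = €13,892.50.
Excess = €13,892.50 − €11,274.21 = €2,618.29.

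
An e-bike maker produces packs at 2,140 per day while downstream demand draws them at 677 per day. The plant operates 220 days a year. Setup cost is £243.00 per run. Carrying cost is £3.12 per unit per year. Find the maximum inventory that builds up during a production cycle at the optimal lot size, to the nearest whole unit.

Annual demand D = 677 × 220 = 148,940.
Production build-up factor (1 − d/p) = 1 − 677/2,140 = 0.6836.
Q* = √(2DS / (H(1 − d/p))) = √(2 × 148,940 × 243 / (3.12 × 0.6836)).
= √(72,384,840 / 2.133) ≈ 5825.474.
Maximum inventory = Q*(1 − d/p) = 5825.474 × 0.6836 ≈ 3982.555.

I_max ≈ 3,983 packs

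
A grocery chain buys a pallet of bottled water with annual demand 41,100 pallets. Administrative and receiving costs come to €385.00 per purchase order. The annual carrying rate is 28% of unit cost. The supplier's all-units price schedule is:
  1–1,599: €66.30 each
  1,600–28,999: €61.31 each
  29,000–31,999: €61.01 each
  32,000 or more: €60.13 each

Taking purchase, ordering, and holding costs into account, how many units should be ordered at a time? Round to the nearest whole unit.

Q* ≈ 1,600 pallets

Holding cost per unit per year at price C is H = 0.28·C.
Candidates are each tier's EOQ (if it falls in that tier) and each price-break quantity.
EOQ at €66.30 = 1305.7 (feasible in tier 1): TC = 41,100×€66.30 + (41,100/1305.7)×385 + (1305.7/2)×0.28×€66.30 = €2,749,168.29.
EOQ at €61.31 = 1357.8 < 1600, so use break Q=1600: TC = 41,100×€61.31 + (41,100/1600.0)×385 + (1600.0/2)×0.28×€61.31 = €2,543,464.13.
EOQ at €61.01 = 1361.1 < 29000, so use break Q=29000: TC = 41,100×€61.01 + (41,100/29000.0)×385 + (29000.0/2)×0.28×€61.01 = €2,755,757.24.
EOQ at €60.13 = 1371.0 < 32000, so use break Q=32000: TC = 41,100×€60.13 + (41,100/32000.0)×385 + (32000.0/2)×0.28×€60.13 = €2,741,219.88.
Lowest total cost is €2,543,464.13 at Q = 1600.0.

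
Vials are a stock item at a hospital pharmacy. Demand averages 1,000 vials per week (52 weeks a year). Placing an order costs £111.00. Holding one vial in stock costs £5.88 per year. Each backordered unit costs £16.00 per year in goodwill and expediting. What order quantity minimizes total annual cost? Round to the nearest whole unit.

Q* ≈ 1,639 vials

Annual demand D = 1,000 × 52 = 52,000.
With planned backorders, Q* = √(2DS/H) · √((H+B)/B).
√(2DS/H) = √(2 × 52,000 × 111 / 5.88) = 1401.166.
√((H+B)/B) = √((5.88+16)/16) = 1.1694.
Q* ≈ 1638.525.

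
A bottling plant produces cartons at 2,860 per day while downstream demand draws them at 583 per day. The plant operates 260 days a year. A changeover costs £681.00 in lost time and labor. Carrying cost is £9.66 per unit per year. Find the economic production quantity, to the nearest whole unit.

Annual demand D = 583 × 260 = 151,580.
Production build-up factor (1 − d/p) = 1 − 583/2,860 = 0.7962.
Q* = √(2DS / (H(1 − d/p))) = √(2 × 151,580 × 681 / (9.66 × 0.7962)).
= √(206,451,960 / 7.6908) ≈ 5181.106.

Q* ≈ 5,181 cartons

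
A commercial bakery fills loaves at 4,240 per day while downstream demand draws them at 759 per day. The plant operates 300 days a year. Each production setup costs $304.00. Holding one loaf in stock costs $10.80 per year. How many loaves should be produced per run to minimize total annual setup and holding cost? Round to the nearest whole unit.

Annual demand D = 759 × 300 = 227,700.
Production build-up factor (1 − d/p) = 1 − 759/4,240 = 0.8210.
Q* = √(2DS / (H(1 − d/p))) = √(2 × 227,700 × 304 / (10.8 × 0.8210)).
= √(138,441,600 / 8.8667) ≈ 3951.412.

Q* ≈ 3,951 loaves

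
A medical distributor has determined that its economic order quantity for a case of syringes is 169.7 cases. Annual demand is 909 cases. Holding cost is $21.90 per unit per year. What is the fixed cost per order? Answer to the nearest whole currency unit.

S ≈ $347

Squaring Q* = √(2DS/H) gives Q*² = 2DS/H.
From Q* = √(2DS/H): S = Q*²H / (2D) = 169.7² × 21.9 / (2 × 909) = 346.9077.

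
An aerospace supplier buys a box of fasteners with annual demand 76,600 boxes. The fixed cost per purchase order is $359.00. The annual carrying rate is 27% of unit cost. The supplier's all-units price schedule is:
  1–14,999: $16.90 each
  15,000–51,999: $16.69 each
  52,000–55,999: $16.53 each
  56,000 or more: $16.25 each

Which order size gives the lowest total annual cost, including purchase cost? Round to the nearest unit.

Q* ≈ 3,472 boxes

Holding cost per unit per year at price C is H = 0.27·C.
Evaluate total cost at each tier's feasible EOQ or, if the EOQ is below the tier, at the tier's minimum quantity.
EOQ at $16.90 = 3471.8 (feasible in tier 1): TC = 76,600×$16.90 + (76,600/3471.8)×359 + (3471.8/2)×0.27×$16.90 = $1,310,381.70.
EOQ at $16.69 = 3493.5 < 15000, so use break Q=15000: TC = 76,600×$16.69 + (76,600/15000.0)×359 + (15000.0/2)×0.27×$16.69 = $1,314,084.54.
EOQ at $16.53 = 3510.4 < 52000, so use break Q=52000: TC = 76,600×$16.53 + (76,600/52000.0)×359 + (52000.0/2)×0.27×$16.53 = $1,382,767.43.
EOQ at $16.25 = 3540.5 < 56000, so use break Q=56000: TC = 76,600×$16.25 + (76,600/56000.0)×359 + (56000.0/2)×0.27×$16.25 = $1,368,091.06.
Lowest total cost is $1,310,381.70 at Q = 3471.8.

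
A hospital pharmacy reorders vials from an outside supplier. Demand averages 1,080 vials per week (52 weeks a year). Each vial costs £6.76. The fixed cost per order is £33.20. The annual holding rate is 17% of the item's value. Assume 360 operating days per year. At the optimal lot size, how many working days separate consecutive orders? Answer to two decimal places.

Annual demand D = 1,080 × 52 = 56,160.
Holding cost H = 0.17 × £6.76 = £1.1492 per unit per year.
The optimal lot size = √(2DS/H) = √(2 × 56,160 × 33.2 / 1.1492) ≈ 1801.36.
Cycle time = Q*/D × 360 = 1801.36 / 56,160 × 360 ≈ 11.547 days.

T ≈ 11.55 days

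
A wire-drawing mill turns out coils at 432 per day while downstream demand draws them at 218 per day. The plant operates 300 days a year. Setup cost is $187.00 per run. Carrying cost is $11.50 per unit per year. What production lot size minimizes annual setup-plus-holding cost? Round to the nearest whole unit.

Annual demand D = 218 × 300 = 65,400.
Production build-up factor (1 − d/p) = 1 − 218/432 = 0.4954.
Q* = √(2DS / (H(1 − d/p))) = √(2 × 65,400 × 187 / (11.5 × 0.4954)).
= √(24,459,600 / 5.6968) ≈ 2072.100.

Q* ≈ 2,072 coils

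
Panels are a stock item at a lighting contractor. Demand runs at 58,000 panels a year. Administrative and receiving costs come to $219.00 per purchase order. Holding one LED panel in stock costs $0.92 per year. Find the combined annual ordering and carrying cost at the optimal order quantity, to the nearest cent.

Q* = √(2DS/H) = √(2 × 58,000 × 219 / 0.92) ≈ 5254.81.
At the optimum the two cost components are equal, so total cost = 2·(Q*/2)H = Q*·H.
Minimum total = √(2DSH) = √(2 × 58,000 × 219 × 0.92) ≈ 4834.427.

TC* ≈ $4,834.43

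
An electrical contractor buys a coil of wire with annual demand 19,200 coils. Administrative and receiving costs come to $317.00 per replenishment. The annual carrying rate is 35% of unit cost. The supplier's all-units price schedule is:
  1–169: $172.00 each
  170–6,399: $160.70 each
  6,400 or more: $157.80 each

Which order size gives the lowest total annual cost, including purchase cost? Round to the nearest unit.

Q* ≈ 465 coils

Holding cost per unit per year at price C is H = 0.35·C.
For each price level, check whether its EOQ is feasible; otherwise the best quantity at that price is the breakpoint.
Tier 1 ($172.00): EOQ = 449.7 exceeds tier's upper bound 169, so this tier is dominated.
EOQ at $160.70 = 465.2 (feasible in tier 2): TC = 19,200×$160.70 + (19,200/465.2)×317 + (465.2/2)×0.35×$160.70 = $3,111,605.99.
EOQ at $157.80 = 469.5 < 6400, so use break Q=6400: TC = 19,200×$157.80 + (19,200/6400.0)×317 + (6400.0/2)×0.35×$157.80 = $3,207,447.00.
Lowest total cost is $3,111,605.99 at Q = 465.2.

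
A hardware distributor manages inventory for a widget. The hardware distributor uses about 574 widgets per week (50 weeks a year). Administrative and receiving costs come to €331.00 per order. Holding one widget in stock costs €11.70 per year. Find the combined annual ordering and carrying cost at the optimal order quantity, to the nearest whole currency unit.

Annual demand D = 574 × 50 = 28,700.
Q* = √(2DS/H) = √(2 × 28,700 × 331 / 11.7) ≈ 1274.32.
At Q*, ordering cost (D/Q*)S equals holding cost (Q*/2)H, each = √(DSH/2).
Minimum total = √(2DSH) = √(2 × 28,700 × 331 × 11.7) ≈ 14909.493.

TC* ≈ €14,909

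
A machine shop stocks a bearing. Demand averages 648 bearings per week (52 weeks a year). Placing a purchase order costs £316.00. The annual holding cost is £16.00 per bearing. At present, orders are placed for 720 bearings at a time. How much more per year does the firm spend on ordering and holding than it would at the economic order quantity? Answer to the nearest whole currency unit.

Extra cost ≈ £2,090 per year

Annual demand D = 648 × 52 = 33,696.
EOQ = √(2DS/H) = √(2 × 33,696 × 316 / 16) ≈ 1153.69.
Cost at Q* = (D/Q*)S + (Q*/2)H = √(2DSH) ≈ £18,458.98.
Cost at Q = 720: (33,696/720)×316 + (720/2)×16 = £14,788.80 + £5,760.00 = £20,548.80.
Excess = £20,548.80 − £18,458.98 = £2,089.82.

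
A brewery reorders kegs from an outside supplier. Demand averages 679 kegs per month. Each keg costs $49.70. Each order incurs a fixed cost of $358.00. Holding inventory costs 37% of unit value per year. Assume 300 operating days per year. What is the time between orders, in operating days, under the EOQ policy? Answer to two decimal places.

T ≈ 20.74 days

Annual demand D = 679 × 12 = 8,148.
Holding cost H = 0.37 × $49.70 = $18.3890 per unit per year.
EOQ = √(2DS/H) = √(2 × 8,148 × 358 / 18.389) ≈ 563.25.
Cycle time = Q*/D × 300 = 563.25 / 8,148 × 300 ≈ 20.738 days.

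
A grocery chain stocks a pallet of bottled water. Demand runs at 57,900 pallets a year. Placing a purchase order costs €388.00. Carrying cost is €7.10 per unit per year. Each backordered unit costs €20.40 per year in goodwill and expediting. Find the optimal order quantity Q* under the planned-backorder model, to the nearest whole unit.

Q* ≈ 2,921 pallets

With planned backorders, Q* = √(2DS/H) · √((H+B)/B).
√(2DS/H) = √(2 × 57,900 × 388 / 7.1) = 2515.596.
√((H+B)/B) = √((7.1+20.4)/20.4) = 1.1611.
Q* ≈ 2920.736.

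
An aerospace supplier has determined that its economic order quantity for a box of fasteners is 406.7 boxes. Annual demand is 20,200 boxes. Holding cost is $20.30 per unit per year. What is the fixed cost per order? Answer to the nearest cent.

Invert the EOQ relation Q*² = 2DS/H.
From Q* = √(2DS/H): S = Q*²H / (2D) = 406.7² × 20.3 / (2 × 20,200) = 83.1119.

S ≈ $83.11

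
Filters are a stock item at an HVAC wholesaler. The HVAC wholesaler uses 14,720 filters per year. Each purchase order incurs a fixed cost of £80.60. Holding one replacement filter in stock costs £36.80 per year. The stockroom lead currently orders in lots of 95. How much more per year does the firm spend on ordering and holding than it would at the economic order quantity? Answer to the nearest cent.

EOQ = √(2DS/H) = √(2 × 14,720 × 80.6 / 36.8) ≈ 253.93.
Cost at Q* = (D/Q*)S + (Q*/2)H = √(2DSH) ≈ £9,344.59.
Cost at Q = 95: (14,720/95)×80.6 + (95/2)×36.8 = £12,488.76 + £1,748.00 = £14,236.76.
Excess = £14,236.76 − £9,344.59 = £4,892.17.

Extra cost ≈ £4,892.17 per year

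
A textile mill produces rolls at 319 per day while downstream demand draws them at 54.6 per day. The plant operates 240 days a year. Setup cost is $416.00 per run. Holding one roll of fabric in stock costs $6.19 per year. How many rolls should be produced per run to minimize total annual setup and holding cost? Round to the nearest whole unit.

Annual demand D = 54.6 × 240 = 13,104.
Production build-up factor (1 − d/p) = 1 − 54.6/319 = 0.8288.
Q* = √(2DS / (H(1 − d/p))) = √(2 × 13,104 × 416 / (6.19 × 0.8288)).
= √(10,902,528 / 5.1305) ≈ 1457.749.

Q* ≈ 1,458 rolls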